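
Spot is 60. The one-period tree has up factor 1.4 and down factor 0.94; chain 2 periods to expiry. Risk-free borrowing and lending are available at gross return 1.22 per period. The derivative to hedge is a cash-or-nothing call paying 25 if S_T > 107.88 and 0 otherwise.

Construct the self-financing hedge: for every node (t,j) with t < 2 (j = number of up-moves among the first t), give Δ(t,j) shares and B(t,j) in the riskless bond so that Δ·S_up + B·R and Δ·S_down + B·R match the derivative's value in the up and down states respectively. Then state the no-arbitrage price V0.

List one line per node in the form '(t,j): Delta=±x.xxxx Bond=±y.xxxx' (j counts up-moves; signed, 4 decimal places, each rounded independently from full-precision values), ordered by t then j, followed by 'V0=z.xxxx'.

(0,0): Delta=0.4519 Bond=-20.8925
(1,0): Delta=0.0000 Bond=0.0000
(1,1): Delta=0.6470 Bond=-41.8746
V0=6.2233

No-arbitrage ⇒ martingale measure with p* = (R−d)/(u−d) = 0.6087.
Terminal values V(2,·): V(2,0)=0.0000, V(2,1)=0.0000, V(2,2)=25.0000
  t=1,j=0: stock 56.4000 → up 78.9600 (V=0.0000), down 53.0160 (V=0.0000). Price 0.0000; hedge Δ=0.0000, bond B=0.0000.
  t=1,j=1: stock 84.0000 → up 117.6000 (V=25.0000), down 78.9600 (V=0.0000). Price 12.4733; hedge Δ=0.6470, bond B=-41.8746.
  t=0,j=0: stock 60.0000 → up 84.0000 (V=12.4733), down 56.4000 (V=0.0000). Price 6.2233; hedge Δ=0.4519, bond B=-20.8925.
Self-financing check: at every node Δ·S+B equals the discounted successor values.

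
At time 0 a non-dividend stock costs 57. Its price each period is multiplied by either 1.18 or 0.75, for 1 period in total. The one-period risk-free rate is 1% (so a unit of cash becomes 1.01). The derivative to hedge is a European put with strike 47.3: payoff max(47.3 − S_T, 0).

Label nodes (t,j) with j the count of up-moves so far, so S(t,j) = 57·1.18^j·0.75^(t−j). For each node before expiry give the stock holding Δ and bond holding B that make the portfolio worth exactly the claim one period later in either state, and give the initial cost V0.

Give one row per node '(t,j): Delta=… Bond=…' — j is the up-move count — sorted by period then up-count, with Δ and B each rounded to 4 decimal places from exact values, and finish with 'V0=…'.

(0,0): Delta=-0.1856 Bond=12.3624
V0=1.7810

No-arbitrage ⇒ martingale measure with p* = (R−d)/(u−d) = 0.6047.
Terminal values V(1,·): V(1,0)=4.5500, V(1,1)=0.0000
Node (0,0) S=57.0000: V=(p*·0.0000+(1−p*)·4.5500)/1.01=1.7810; Δ=(0.0000−4.5500)/(67.2600−42.7500)=-0.1856; B=V−Δ·S=12.3624
Each (Δ,B) replicates both successor values, so the strategy is self-financing and V0 is arbitrage-free.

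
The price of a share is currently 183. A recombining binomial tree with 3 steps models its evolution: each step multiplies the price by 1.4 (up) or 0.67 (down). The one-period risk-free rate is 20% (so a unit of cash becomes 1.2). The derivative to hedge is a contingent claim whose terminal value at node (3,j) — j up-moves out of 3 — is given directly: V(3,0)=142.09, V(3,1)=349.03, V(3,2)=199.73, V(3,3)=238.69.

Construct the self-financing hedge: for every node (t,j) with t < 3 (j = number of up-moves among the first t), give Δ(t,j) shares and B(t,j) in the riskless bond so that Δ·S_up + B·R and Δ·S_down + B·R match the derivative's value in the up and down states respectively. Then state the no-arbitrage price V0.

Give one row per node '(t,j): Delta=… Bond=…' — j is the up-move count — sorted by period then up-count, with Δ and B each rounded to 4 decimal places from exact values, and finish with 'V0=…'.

Since d<R<u, set p* = (R−d)/(u−d) = 0.7260; price each node as the discounted p*-expectation of its children.
Terminal values V(3,·): V(3,0)=142.0900, V(3,1)=349.0300, V(3,2)=199.7300, V(3,3)=238.6900
  t=2,j=0: stock 82.1487 → up 115.0082 (V=349.0300), down 55.0396 (V=142.0900). Price 243.6118; hedge Δ=3.4508, bond B=-39.8677.
  t=2,j=1: stock 171.6540 → up 240.3156 (V=199.7300), down 115.0082 (V=349.0300). Price 200.5284; hedge Δ=-1.1915, bond B=405.0490.
  t=2,j=2: stock 358.6800 → up 502.1520 (V=238.6900), down 240.3156 (V=199.7300). Price 190.0134; hedge Δ=0.1488, bond B=136.6435.
  t=1,j=0: stock 122.6100 → up 171.6540 (V=200.5284), down 82.1487 (V=243.6118). Price 176.9434; hedge Δ=-0.4813, bond B=235.9617.
  t=1,j=1: stock 256.2000 → up 358.6800 (V=190.0134), down 171.6540 (V=200.5284). Price 160.7452; hedge Δ=-0.0562, bond B=175.1494.
  t=0,j=0: stock 183.0000 → up 256.2000 (V=160.7452), down 122.6100 (V=176.9434). Price 137.6525; hedge Δ=-0.1213, bond B=159.8419.
Each (Δ,B) replicates both successor values, so the strategy is self-financing and V0 is arbitrage-free.

(0,0): Delta=-0.1213 Bond=159.8419
(1,0): Delta=-0.4813 Bond=235.9617
(1,1): Delta=-0.0562 Bond=175.1494
(2,0): Delta=3.4508 Bond=-39.8677
(2,1): Delta=-1.1915 Bond=405.0490
(2,2): Delta=0.1488 Bond=136.6435
V0=137.6525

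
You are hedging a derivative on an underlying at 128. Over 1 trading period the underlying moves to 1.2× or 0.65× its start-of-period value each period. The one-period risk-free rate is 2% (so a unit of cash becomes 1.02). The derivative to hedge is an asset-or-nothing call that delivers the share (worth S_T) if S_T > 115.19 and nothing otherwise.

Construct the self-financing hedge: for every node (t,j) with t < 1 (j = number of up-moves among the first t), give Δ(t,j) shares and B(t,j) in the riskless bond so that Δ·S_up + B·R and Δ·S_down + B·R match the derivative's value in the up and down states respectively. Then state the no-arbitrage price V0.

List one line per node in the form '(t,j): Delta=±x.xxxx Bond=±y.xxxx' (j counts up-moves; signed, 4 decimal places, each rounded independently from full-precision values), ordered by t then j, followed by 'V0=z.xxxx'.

Risk-neutral probability p* = (R−d)/(u−d) = (1.02−0.65)/(1.2−0.65) = 0.6727.
Terminal payoffs: V(1,0)=0.0000, V(1,1)=153.6000
Node (0,0) S=128.0000: V=(p*·153.6000+(1−p*)·0.0000)/1.02=101.3048; Δ=(153.6000−0.0000)/(153.6000−83.2000)=2.1818; B=V−Δ·S=-177.9679
Root portfolio cost Δ·128+B reproduces V0=101.3048.

(0,0): Delta=2.1818 Bond=-177.9679
V0=101.3048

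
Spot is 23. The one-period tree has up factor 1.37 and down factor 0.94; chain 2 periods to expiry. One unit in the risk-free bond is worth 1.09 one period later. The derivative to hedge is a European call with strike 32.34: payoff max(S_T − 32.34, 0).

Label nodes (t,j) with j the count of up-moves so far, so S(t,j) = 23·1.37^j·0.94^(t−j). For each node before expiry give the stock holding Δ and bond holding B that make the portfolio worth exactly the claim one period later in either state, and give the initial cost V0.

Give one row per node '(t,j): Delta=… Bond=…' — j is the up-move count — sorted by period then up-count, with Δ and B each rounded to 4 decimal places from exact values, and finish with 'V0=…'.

No-arbitrage ⇒ martingale measure with p* = (R−d)/(u−d) = 0.3488.
Terminal payoffs: V(2,0)=0.0000, V(2,1)=0.0000, V(2,2)=10.8287
Node (1,0) S=21.6200: V=(p*·0.0000+(1−p*)·0.0000)/1.09=0.0000; Δ=(0.0000−0.0000)/(29.6194−20.3228)=0.0000; B=V−Δ·S=0.0000
Node (1,1) S=31.5100: V=(p*·10.8287+(1−p*)·0.0000)/1.09=3.4656; Δ=(10.8287−0.0000)/(43.1687−29.6194)=0.7992; B=V−Δ·S=-21.7175
Node (0,0) S=23.0000: V=(p*·3.4656+(1−p*)·0.0000)/1.09=1.1091; Δ=(3.4656−0.0000)/(31.5100−21.6200)=0.3504; B=V−Δ·S=-6.9503
The time-0 hedge costs 1.1091, which is the no-arbitrage price.

(0,0): Delta=0.3504 Bond=-6.9503
(1,0): Delta=0.0000 Bond=0.0000
(1,1): Delta=0.7992 Bond=-21.7175
V0=1.1091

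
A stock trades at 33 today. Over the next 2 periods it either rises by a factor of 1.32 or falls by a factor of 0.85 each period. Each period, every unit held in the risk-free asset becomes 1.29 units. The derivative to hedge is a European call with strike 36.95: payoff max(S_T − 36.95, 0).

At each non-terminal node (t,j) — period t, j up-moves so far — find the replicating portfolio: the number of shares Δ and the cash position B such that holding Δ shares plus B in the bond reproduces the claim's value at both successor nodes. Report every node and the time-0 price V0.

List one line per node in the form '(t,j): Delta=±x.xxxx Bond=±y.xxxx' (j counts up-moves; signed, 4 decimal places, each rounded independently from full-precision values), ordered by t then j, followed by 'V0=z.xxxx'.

(0,0): Delta=0.9582 Bond=-20.7922
(1,0): Delta=0.0058 Bond=-0.1065
(1,1): Delta=1.0000 Bond=-28.6434
V0=10.8279

The replicating-portfolio and risk-neutral prices coincide; use p* = (1.29−0.85)/(1.32−0.85) = 0.9362 for the latter.
At expiry t=2: V(2,0)=0.0000, V(2,1)=0.0760, V(2,2)=20.5492
(1,0): S=28.0500. Δ = (V_up−V_dn)/(S_up−S_dn) = (0.0760−0.0000)/(37.0260−23.8425) = 0.0058. V = [p*·0.0760 + (1−p*)·0.0000]/1.29 = 0.0552. B = V − Δ·S = -0.1065.
(1,1): S=43.5600. Δ = (V_up−V_dn)/(S_up−S_dn) = (20.5492−0.0760)/(57.4992−37.0260) = 1.0000. V = [p*·20.5492 + (1−p*)·0.0760]/1.29 = 14.9166. B = V − Δ·S = -28.6434.
(0,0): S=33.0000. Δ = (V_up−V_dn)/(S_up−S_dn) = (14.9166−0.0552)/(43.5600−28.0500) = 0.9582. V = [p*·14.9166 + (1−p*)·0.0552]/1.29 = 10.8279. B = V − Δ·S = -20.7922.
The time-0 hedge costs 10.8279, which is the no-arbitrage price.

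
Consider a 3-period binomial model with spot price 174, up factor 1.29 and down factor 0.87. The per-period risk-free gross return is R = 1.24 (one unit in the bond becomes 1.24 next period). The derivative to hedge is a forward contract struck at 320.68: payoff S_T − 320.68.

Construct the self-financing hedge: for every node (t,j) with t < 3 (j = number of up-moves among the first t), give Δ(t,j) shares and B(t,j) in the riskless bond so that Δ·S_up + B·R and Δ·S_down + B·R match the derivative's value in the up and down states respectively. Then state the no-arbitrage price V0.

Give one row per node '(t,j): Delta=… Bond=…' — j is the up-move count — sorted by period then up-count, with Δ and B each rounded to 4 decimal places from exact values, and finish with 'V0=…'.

(0,0): Delta=1.0000 Bond=-168.1926
(1,0): Delta=1.0000 Bond=-208.5588
(1,1): Delta=1.0000 Bond=-208.5588
(2,0): Delta=1.0000 Bond=-258.6129
(2,1): Delta=1.0000 Bond=-258.6129
(2,2): Delta=1.0000 Bond=-258.6129
V0=5.8074

No-arbitrage ⇒ martingale measure with p* = (R−d)/(u−d) = 0.8810.
At expiry t=3: V(3,0)=-206.1005, V(3,1)=-150.7862, V(3,2)=-68.7685, V(3,3)=52.8439
(2,0): S=131.7006. Δ = (V_up−V_dn)/(S_up−S_dn) = (-150.7862−-206.1005)/(169.8938−114.5795) = 1.0000. V = [p*·-150.7862 + (1−p*)·-206.1005]/1.24 = -126.9123. B = V − Δ·S = -258.6129.
(2,1): S=195.2802. Δ = (V_up−V_dn)/(S_up−S_dn) = (-68.7685−-150.7862)/(251.9115−169.8938) = 1.0000. V = [p*·-68.7685 + (1−p*)·-150.7862]/1.24 = -63.3327. B = V − Δ·S = -258.6129.
(2,2): S=289.5534. Δ = (V_up−V_dn)/(S_up−S_dn) = (52.8439−-68.7685)/(373.5239−251.9115) = 1.0000. V = [p*·52.8439 + (1−p*)·-68.7685]/1.24 = 30.9405. B = V − Δ·S = -258.6129.
(1,0): S=151.3800. Δ = (V_up−V_dn)/(S_up−S_dn) = (-63.3327−-126.9123)/(195.2802−131.7006) = 1.0000. V = [p*·-63.3327 + (1−p*)·-126.9123]/1.24 = -57.1788. B = V − Δ·S = -208.5588.
(1,1): S=224.4600. Δ = (V_up−V_dn)/(S_up−S_dn) = (30.9405−-63.3327)/(289.5534−195.2802) = 1.0000. V = [p*·30.9405 + (1−p*)·-63.3327]/1.24 = 15.9012. B = V − Δ·S = -208.5588.
(0,0): S=174.0000. Δ = (V_up−V_dn)/(S_up−S_dn) = (15.9012−-57.1788)/(224.4600−151.3800) = 1.0000. V = [p*·15.9012 + (1−p*)·-57.1788]/1.24 = 5.8074. B = V − Δ·S = -168.1926.
Each (Δ,B) replicates both successor values, so the strategy is self-financing and V0 is arbitrage-free.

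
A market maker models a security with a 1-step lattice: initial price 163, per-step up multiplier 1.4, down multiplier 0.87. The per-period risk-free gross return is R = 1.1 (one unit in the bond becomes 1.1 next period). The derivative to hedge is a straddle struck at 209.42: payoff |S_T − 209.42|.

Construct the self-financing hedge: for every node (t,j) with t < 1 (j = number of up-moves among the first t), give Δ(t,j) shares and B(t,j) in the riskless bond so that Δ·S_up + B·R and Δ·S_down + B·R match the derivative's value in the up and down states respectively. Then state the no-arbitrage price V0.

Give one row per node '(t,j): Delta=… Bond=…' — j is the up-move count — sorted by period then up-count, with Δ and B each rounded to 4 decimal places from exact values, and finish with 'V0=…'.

(0,0): Delta=-0.5652 Bond=134.3317
V0=42.1997

No-arbitrage ⇒ martingale measure with p* = (R−d)/(u−d) = 0.4340.
At expiry t=1: V(1,0)=67.6100, V(1,1)=18.7800
Node (0,0) S=163.0000: V=(p*·18.7800+(1−p*)·67.6100)/1.1=42.1997; Δ=(18.7800−67.6100)/(228.2000−141.8100)=-0.5652; B=V−Δ·S=134.3317
Check: Δ(0,0)·S0 + B(0,0) = 42.1997 = V0.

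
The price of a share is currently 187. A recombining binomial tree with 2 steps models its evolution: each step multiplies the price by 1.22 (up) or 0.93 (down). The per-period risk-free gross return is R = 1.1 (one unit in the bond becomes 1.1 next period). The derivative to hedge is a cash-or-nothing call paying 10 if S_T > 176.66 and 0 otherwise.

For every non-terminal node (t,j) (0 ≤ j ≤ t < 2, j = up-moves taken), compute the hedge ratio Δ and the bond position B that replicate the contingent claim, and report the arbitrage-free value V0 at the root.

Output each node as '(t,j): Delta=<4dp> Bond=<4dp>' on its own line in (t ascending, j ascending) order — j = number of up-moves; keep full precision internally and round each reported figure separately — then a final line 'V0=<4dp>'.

Risk-neutral probability p* = (R−d)/(u−d) = (1.1−0.93)/(1.22−0.93) = 0.5862.
Terminal payoffs: V(2,0)=0.0000, V(2,1)=10.0000, V(2,2)=10.0000
  t=1,j=0: stock 173.9100 → up 212.1702 (V=10.0000), down 161.7363 (V=0.0000). Price 5.3292; hedge Δ=0.1983, bond B=-29.1536.
  t=1,j=1: stock 228.1400 → up 278.3308 (V=10.0000), down 212.1702 (V=10.0000). Price 9.0909; hedge Δ=0.0000, bond B=9.0909.
  t=0,j=0: stock 187.0000 → up 228.1400 (V=9.0909), down 173.9100 (V=5.3292). Price 6.8494; hedge Δ=0.0694, bond B=-6.1222.
Each (Δ,B) replicates both successor values, so the strategy is self-financing and V0 is arbitrage-free.

(0,0): Delta=0.0694 Bond=-6.1222
(1,0): Delta=0.1983 Bond=-29.1536
(1,1): Delta=0.0000 Bond=9.0909
V0=6.8494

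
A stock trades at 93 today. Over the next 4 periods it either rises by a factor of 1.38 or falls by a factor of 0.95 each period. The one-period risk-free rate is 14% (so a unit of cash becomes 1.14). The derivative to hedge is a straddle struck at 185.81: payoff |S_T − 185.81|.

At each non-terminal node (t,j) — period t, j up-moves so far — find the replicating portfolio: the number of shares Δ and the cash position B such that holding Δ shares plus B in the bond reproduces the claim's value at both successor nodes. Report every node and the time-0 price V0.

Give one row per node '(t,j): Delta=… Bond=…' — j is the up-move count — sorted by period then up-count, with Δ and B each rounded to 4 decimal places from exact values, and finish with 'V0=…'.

The replicating-portfolio and risk-neutral prices coincide; use p* = (1.14−0.95)/(1.38−0.95) = 0.4419 for the latter.
Terminal payoffs: V(4,0)=110.0609, V(4,1)=75.7745, V(4,2)=25.9689, V(4,3)=46.3802, V(4,4)=151.4768
(3,0): S=79.7359. Δ = (V_up−V_dn)/(S_up−S_dn) = (75.7745−110.0609)/(110.0355−75.7491) = -1.0000. V = [p*·75.7745 + (1−p*)·110.0609]/1.14 = 83.2554. B = V − Δ·S = 162.9912.
(3,1): S=115.8268. Δ = (V_up−V_dn)/(S_up−S_dn) = (25.9689−75.7745)/(159.8411−110.0355) = -1.0000. V = [p*·25.9689 + (1−p*)·75.7745]/1.14 = 47.1644. B = V − Δ·S = 162.9912.
(3,2): S=168.2537. Δ = (V_up−V_dn)/(S_up−S_dn) = (46.3802−25.9689)/(232.1902−159.8411) = 0.2821. V = [p*·46.3802 + (1−p*)·25.9689]/1.14 = 30.6911. B = V − Δ·S = -16.7768.
(3,3): S=244.4107. Δ = (V_up−V_dn)/(S_up−S_dn) = (151.4768−46.3802)/(337.2868−232.1902) = 1.0000. V = [p*·151.4768 + (1−p*)·46.3802]/1.14 = 81.4195. B = V − Δ·S = -162.9912.
(2,0): S=83.9325. Δ = (V_up−V_dn)/(S_up−S_dn) = (47.1644−83.2554)/(115.8268−79.7359) = -1.0000. V = [p*·47.1644 + (1−p*)·83.2554]/1.14 = 59.0423. B = V − Δ·S = 142.9748.
(2,1): S=121.9230. Δ = (V_up−V_dn)/(S_up−S_dn) = (30.6911−47.1644)/(168.2537−115.8268) = -0.3142. V = [p*·30.6911 + (1−p*)·47.1644]/1.14 = 34.9873. B = V − Δ·S = 73.2972.
(2,2): S=177.1092. Δ = (V_up−V_dn)/(S_up−S_dn) = (81.4195−30.6911)/(244.4107−168.2537) = 0.6661. V = [p*·81.4195 + (1−p*)·30.6911]/1.14 = 46.5842. B = V − Δ·S = -71.3888.
(1,0): S=88.3500. Δ = (V_up−V_dn)/(S_up−S_dn) = (34.9873−59.0423)/(121.9230−83.9325) = -0.6332. V = [p*·34.9873 + (1−p*)·59.0423]/1.14 = 42.4678. B = V − Δ·S = 98.4097.
(1,1): S=128.3400. Δ = (V_up−V_dn)/(S_up−S_dn) = (46.5842−34.9873)/(177.1092−121.9230) = 0.2101. V = [p*·46.5842 + (1−p*)·34.9873]/1.14 = 35.1855. B = V − Δ·S = 8.2160.
(0,0): S=93.0000. Δ = (V_up−V_dn)/(S_up−S_dn) = (35.1855−42.4678)/(128.3400−88.3500) = -0.1821. V = [p*·35.1855 + (1−p*)·42.4678]/1.14 = 34.4299. B = V − Δ·S = 51.3655.
Root portfolio cost Δ·93+B reproduces V0=34.4299.

(0,0): Delta=-0.1821 Bond=51.3655
(1,0): Delta=-0.6332 Bond=98.4097
(1,1): Delta=0.2101 Bond=8.2160
(2,0): Delta=-1.0000 Bond=142.9748
(2,1): Delta=-0.3142 Bond=73.2972
(2,2): Delta=0.6661 Bond=-71.3888
(3,0): Delta=-1.0000 Bond=162.9912
(3,1): Delta=-1.0000 Bond=162.9912
(3,2): Delta=0.2821 Bond=-16.7768
(3,3): Delta=1.0000 Bond=-162.9912
V0=34.4299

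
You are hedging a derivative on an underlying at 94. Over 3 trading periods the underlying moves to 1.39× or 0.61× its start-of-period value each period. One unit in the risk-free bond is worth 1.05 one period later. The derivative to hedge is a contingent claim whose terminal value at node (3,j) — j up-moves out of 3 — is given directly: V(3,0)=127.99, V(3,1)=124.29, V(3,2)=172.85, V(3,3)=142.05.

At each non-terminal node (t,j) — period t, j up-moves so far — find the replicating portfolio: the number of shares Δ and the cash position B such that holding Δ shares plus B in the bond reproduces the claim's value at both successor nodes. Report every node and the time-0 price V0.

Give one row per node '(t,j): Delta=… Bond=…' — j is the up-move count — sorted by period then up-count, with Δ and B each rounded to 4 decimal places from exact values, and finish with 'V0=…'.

(0,0): Delta=0.1655 Bond=112.2850
(1,0): Delta=0.5490 Bond=95.9107
(1,1): Delta=0.0354 Bond=134.8904
(2,0): Delta=-0.1356 Bond=124.6510
(2,1): Delta=0.7811 Bond=82.2034
(2,2): Delta=-0.2174 Bond=187.5592
V0=127.8405

Risk-neutral probability p* = (R−d)/(u−d) = (1.05−0.61)/(1.39−0.61) = 0.5641.
At expiry t=3: V(3,0)=127.9900, V(3,1)=124.2900, V(3,2)=172.8500, V(3,3)=142.0500
Node (2,0) S=34.9774: V=(p*·124.2900+(1−p*)·127.9900)/1.05=119.9074; Δ=(124.2900−127.9900)/(48.6186−21.3362)=-0.1356; B=V−Δ·S=124.6510
Node (2,1) S=79.7026: V=(p*·172.8500+(1−p*)·124.2900)/1.05=144.4598; Δ=(172.8500−124.2900)/(110.7866−48.6186)=0.7811; B=V−Δ·S=82.2034
Node (2,2) S=181.6174: V=(p*·142.0500+(1−p*)·172.8500)/1.05=148.0720; Δ=(142.0500−172.8500)/(252.4482−110.7866)=-0.2174; B=V−Δ·S=187.5592
Node (1,0) S=57.3400: V=(p*·144.4598+(1−p*)·119.9074)/1.05=127.3881; Δ=(144.4598−119.9074)/(79.7026−34.9774)=0.5490; B=V−Δ·S=95.9107
Node (1,1) S=130.6600: V=(p*·148.0720+(1−p*)·144.4598)/1.05=139.5214; Δ=(148.0720−144.4598)/(181.6174−79.7026)=0.0354; B=V−Δ·S=134.8904
Node (0,0) S=94.0000: V=(p*·139.5214+(1−p*)·127.3881)/1.05=127.8405; Δ=(139.5214−127.3881)/(130.6600−57.3400)=0.1655; B=V−Δ·S=112.2850
Root portfolio cost Δ·94+B reproduces V0=127.8405.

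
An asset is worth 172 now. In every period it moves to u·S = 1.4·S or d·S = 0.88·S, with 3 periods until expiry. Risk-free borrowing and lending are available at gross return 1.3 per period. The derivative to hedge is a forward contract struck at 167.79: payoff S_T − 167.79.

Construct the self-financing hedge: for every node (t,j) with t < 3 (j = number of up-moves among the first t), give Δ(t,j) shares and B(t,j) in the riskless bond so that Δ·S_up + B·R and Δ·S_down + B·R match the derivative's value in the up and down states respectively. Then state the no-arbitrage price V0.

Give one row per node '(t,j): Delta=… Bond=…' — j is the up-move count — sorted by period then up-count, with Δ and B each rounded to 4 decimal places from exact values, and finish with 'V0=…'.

(0,0): Delta=1.0000 Bond=-76.3723
(1,0): Delta=1.0000 Bond=-99.2840
(1,1): Delta=1.0000 Bond=-99.2840
(2,0): Delta=1.0000 Bond=-129.0692
(2,1): Delta=1.0000 Bond=-129.0692
(2,2): Delta=1.0000 Bond=-129.0692
V0=95.6277

No-arbitrage ⇒ martingale measure with p* = (R−d)/(u−d) = 0.8077.
Terminal payoffs: V(3,0)=-50.5768, V(3,1)=18.6855, V(3,2)=128.8756, V(3,3)=304.1780
Node (2,0) S=133.1968: V=(p*·18.6855+(1−p*)·-50.5768)/1.3=4.1276; Δ=(18.6855−-50.5768)/(186.4755−117.2132)=1.0000; B=V−Δ·S=-129.0692
Node (2,1) S=211.9040: V=(p*·128.8756+(1−p*)·18.6855)/1.3=82.8348; Δ=(128.8756−18.6855)/(296.6656−186.4755)=1.0000; B=V−Δ·S=-129.0692
Node (2,2) S=337.1200: V=(p*·304.1780+(1−p*)·128.8756)/1.3=208.0508; Δ=(304.1780−128.8756)/(471.9680−296.6656)=1.0000; B=V−Δ·S=-129.0692
Node (1,0) S=151.3600: V=(p*·82.8348+(1−p*)·4.1276)/1.3=52.0760; Δ=(82.8348−4.1276)/(211.9040−133.1968)=1.0000; B=V−Δ·S=-99.2840
Node (1,1) S=240.8000: V=(p*·208.0508+(1−p*)·82.8348)/1.3=141.5160; Δ=(208.0508−82.8348)/(337.1200−211.9040)=1.0000; B=V−Δ·S=-99.2840
Node (0,0) S=172.0000: V=(p*·141.5160+(1−p*)·52.0760)/1.3=95.6277; Δ=(141.5160−52.0760)/(240.8000−151.3600)=1.0000; B=V−Δ·S=-76.3723
Each (Δ,B) replicates both successor values, so the strategy is self-financing and V0 is arbitrage-free.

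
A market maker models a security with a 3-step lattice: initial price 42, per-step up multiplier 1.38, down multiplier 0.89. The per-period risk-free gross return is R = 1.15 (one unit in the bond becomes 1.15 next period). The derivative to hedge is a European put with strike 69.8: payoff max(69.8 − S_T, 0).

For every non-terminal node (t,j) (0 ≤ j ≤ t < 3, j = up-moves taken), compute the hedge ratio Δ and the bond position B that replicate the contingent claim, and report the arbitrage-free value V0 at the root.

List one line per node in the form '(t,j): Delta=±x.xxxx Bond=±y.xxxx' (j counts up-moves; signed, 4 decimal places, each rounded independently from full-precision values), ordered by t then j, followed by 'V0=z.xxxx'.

The replicating-portfolio and risk-neutral prices coincide; use p* = (1.15−0.89)/(1.38−0.89) = 0.5306 for the latter.
Terminal values V(3,·): V(3,0)=40.1913, V(3,1)=23.8899, V(3,2)=0.0000, V(3,3)=0.0000
(2,0): S=33.2682. Δ = (V_up−V_dn)/(S_up−S_dn) = (23.8899−40.1913)/(45.9101−29.6087) = -1.0000. V = [p*·23.8899 + (1−p*)·40.1913]/1.15 = 27.4275. B = V − Δ·S = 60.6957.
(2,1): S=51.5844. Δ = (V_up−V_dn)/(S_up−S_dn) = (0.0000−23.8899)/(71.1865−45.9101) = -0.9451. V = [p*·0.0000 + (1−p*)·23.8899]/1.15 = 9.7510. B = V − Δ·S = 58.5058.
(2,2): S=79.9848. Δ = (V_up−V_dn)/(S_up−S_dn) = (0.0000−0.0000)/(110.3790−71.1865) = 0.0000. V = [p*·0.0000 + (1−p*)·0.0000]/1.15 = 0.0000. B = V − Δ·S = 0.0000.
(1,0): S=37.3800. Δ = (V_up−V_dn)/(S_up−S_dn) = (9.7510−27.4275)/(51.5844−33.2682) = -0.9651. V = [p*·9.7510 + (1−p*)·27.4275]/1.15 = 15.6940. B = V − Δ·S = 51.7684.
(1,1): S=57.9600. Δ = (V_up−V_dn)/(S_up−S_dn) = (0.0000−9.7510)/(79.9848−51.5844) = -0.3433. V = [p*·0.0000 + (1−p*)·9.7510]/1.15 = 3.9800. B = V − Δ·S = 23.8799.
(0,0): S=42.0000. Δ = (V_up−V_dn)/(S_up−S_dn) = (3.9800−15.6940)/(57.9600−37.3800) = -0.5692. V = [p*·3.9800 + (1−p*)·15.6940]/1.15 = 8.2421. B = V − Δ·S = 32.1482.
Root portfolio cost Δ·42+B reproduces V0=8.2421.

(0,0): Delta=-0.5692 Bond=32.1482
(1,0): Delta=-0.9651 Bond=51.7684
(1,1): Delta=-0.3433 Bond=23.8799
(2,0): Delta=-1.0000 Bond=60.6957
(2,1): Delta=-0.9451 Bond=58.5058
(2,2): Delta=0.0000 Bond=0.0000
V0=8.2421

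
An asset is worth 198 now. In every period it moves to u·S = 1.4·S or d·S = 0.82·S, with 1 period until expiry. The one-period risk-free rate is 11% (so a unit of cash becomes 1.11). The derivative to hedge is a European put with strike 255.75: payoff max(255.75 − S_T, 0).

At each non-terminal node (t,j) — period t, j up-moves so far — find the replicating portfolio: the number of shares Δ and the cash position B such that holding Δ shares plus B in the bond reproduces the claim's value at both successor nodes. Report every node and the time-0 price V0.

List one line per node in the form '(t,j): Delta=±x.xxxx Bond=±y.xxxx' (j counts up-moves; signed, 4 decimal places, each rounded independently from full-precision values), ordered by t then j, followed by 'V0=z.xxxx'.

(0,0): Delta=-0.8132 Bond=203.0848
V0=42.0676

Under the risk-neutral measure, an up-move has probability p* = (R−d)/(u−d) = 0.5000 and values discount at R = 1.11.
Terminal values V(1,·): V(1,0)=93.3900, V(1,1)=0.0000
  t=0,j=0: stock 198.0000 → up 277.2000 (V=0.0000), down 162.3600 (V=93.3900). Price 42.0676; hedge Δ=-0.8132, bond B=203.0848.
Each (Δ,B) replicates both successor values, so the strategy is self-financing and V0 is arbitrage-free.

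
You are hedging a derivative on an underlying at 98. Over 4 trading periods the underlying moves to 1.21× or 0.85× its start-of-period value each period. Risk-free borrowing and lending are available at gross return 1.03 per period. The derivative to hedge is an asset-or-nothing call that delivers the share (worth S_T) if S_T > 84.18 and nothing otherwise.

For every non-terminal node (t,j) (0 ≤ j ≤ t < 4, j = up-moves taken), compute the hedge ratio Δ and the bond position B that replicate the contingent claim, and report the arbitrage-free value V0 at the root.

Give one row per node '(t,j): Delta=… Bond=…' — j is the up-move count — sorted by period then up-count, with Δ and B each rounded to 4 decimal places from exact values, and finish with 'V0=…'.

(0,0): Delta=1.6381 Bond=-81.5518
(1,0): Delta=1.9742 Bond=-111.9978
(1,1): Delta=1.4020 Bond=-55.9989
(2,0): Delta=1.9742 Bond=-115.3577
(2,1): Delta=1.9742 Bond=-115.3577
(2,2): Delta=1.0000 Bond=0.0000
(3,0): Delta=0.0000 Bond=0.0000
(3,1): Delta=3.3611 Bond=-237.6369
(3,2): Delta=1.0000 Bond=0.0000
(3,3): Delta=1.0000 Bond=0.0000
V0=78.9837

Under the risk-neutral measure, an up-move has probability p* = (R−d)/(u−d) = 0.5000 and values discount at R = 1.03.
Payoff layer (t=4): V(4,0)=0.0000, V(4,1)=0.0000, V(4,2)=103.6656, V(4,3)=147.5710, V(4,4)=210.0717
(3,0): S=60.1842. Δ = (V_up−V_dn)/(S_up−S_dn) = (0.0000−0.0000)/(72.8229−51.1566) = 0.0000. V = [p*·0.0000 + (1−p*)·0.0000]/1.03 = 0.0000. B = V − Δ·S = 0.0000.
(3,1): S=85.6740. Δ = (V_up−V_dn)/(S_up−S_dn) = (103.6656−0.0000)/(103.6656−72.8229) = 3.3611. V = [p*·103.6656 + (1−p*)·0.0000]/1.03 = 50.3231. B = V − Δ·S = -237.6369.
(3,2): S=121.9595. Δ = (V_up−V_dn)/(S_up−S_dn) = (147.5710−103.6656)/(147.5710−103.6656) = 1.0000. V = [p*·147.5710 + (1−p*)·103.6656]/1.03 = 121.9595. B = V − Δ·S = 0.0000.
(3,3): S=173.6130. Δ = (V_up−V_dn)/(S_up−S_dn) = (210.0717−147.5710)/(210.0717−147.5710) = 1.0000. V = [p*·210.0717 + (1−p*)·147.5710]/1.03 = 173.6130. B = V − Δ·S = 0.0000.
(2,0): S=70.8050. Δ = (V_up−V_dn)/(S_up−S_dn) = (50.3231−0.0000)/(85.6740−60.1842) = 1.9742. V = [p*·50.3231 + (1−p*)·0.0000]/1.03 = 24.4287. B = V − Δ·S = -115.3577.
(2,1): S=100.7930. Δ = (V_up−V_dn)/(S_up−S_dn) = (121.9595−50.3231)/(121.9595−85.6740) = 1.9742. V = [p*·121.9595 + (1−p*)·50.3231]/1.03 = 83.6323. B = V − Δ·S = -115.3577.
(2,2): S=143.4818. Δ = (V_up−V_dn)/(S_up−S_dn) = (173.6130−121.9595)/(173.6130−121.9595) = 1.0000. V = [p*·173.6130 + (1−p*)·121.9595]/1.03 = 143.4818. B = V − Δ·S = 0.0000.
(1,0): S=83.3000. Δ = (V_up−V_dn)/(S_up−S_dn) = (83.6323−24.4287)/(100.7930−70.8050) = 1.9742. V = [p*·83.6323 + (1−p*)·24.4287]/1.03 = 52.4568. B = V − Δ·S = -111.9978.
(1,1): S=118.5800. Δ = (V_up−V_dn)/(S_up−S_dn) = (143.4818−83.6323)/(143.4818−100.7930) = 1.4020. V = [p*·143.4818 + (1−p*)·83.6323]/1.03 = 110.2496. B = V − Δ·S = -55.9989.
(0,0): S=98.0000. Δ = (V_up−V_dn)/(S_up−S_dn) = (110.2496−52.4568)/(118.5800−83.3000) = 1.6381. V = [p*·110.2496 + (1−p*)·52.4568]/1.03 = 78.9837. B = V − Δ·S = -81.5518.
Check: Δ(0,0)·S0 + B(0,0) = 78.9837 = V0.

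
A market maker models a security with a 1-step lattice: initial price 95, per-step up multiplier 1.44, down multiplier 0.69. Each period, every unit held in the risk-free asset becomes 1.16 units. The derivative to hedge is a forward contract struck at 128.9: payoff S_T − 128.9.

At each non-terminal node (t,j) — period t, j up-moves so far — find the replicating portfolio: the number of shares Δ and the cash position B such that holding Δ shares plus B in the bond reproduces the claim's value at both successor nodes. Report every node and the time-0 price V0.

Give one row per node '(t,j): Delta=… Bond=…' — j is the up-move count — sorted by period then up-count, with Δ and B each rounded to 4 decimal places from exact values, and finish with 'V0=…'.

(0,0): Delta=1.0000 Bond=-111.1207
V0=-16.1207

Since d<R<u, set p* = (R−d)/(u−d) = 0.6267; price each node as the discounted p*-expectation of its children.
At expiry t=1: V(1,0)=-63.3500, V(1,1)=7.9000
(0,0): S=95.0000. Δ = (V_up−V_dn)/(S_up−S_dn) = (7.9000−-63.3500)/(136.8000−65.5500) = 1.0000. V = [p*·7.9000 + (1−p*)·-63.3500]/1.16 = -16.1207. B = V − Δ·S = -111.1207.
Root portfolio cost Δ·95+B reproduces V0=-16.1207.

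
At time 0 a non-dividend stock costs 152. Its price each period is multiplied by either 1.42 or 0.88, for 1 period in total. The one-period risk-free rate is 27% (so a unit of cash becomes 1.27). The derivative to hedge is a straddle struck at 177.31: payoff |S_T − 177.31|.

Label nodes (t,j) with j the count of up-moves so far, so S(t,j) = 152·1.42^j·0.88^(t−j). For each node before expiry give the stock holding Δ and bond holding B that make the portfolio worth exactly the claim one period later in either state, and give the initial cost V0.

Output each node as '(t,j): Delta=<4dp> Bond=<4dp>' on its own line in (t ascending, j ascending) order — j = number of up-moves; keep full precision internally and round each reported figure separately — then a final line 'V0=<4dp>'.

Risk-neutral probability p* = (R−d)/(u−d) = (1.27−0.88)/(1.42−0.88) = 0.7222.
Payoff layer (t=1): V(1,0)=43.5500, V(1,1)=38.5300
Node (0,0) S=152.0000: V=(p*·38.5300+(1−p*)·43.5500)/1.27=31.4366; Δ=(38.5300−43.5500)/(215.8400−133.7600)=-0.0612; B=V−Δ·S=40.7329
The time-0 hedge costs 31.4366, which is the no-arbitrage price.

(0,0): Delta=-0.0612 Bond=40.7329
V0=31.4366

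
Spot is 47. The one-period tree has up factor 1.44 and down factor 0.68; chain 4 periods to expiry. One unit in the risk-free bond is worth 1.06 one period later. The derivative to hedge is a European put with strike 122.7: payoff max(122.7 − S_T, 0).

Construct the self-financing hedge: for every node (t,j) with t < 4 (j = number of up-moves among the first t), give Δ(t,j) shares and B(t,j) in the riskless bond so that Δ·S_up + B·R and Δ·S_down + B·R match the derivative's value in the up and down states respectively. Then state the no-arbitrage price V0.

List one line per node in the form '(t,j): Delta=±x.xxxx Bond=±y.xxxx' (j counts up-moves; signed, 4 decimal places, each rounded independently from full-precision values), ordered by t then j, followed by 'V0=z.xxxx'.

(0,0): Delta=-0.7667 Bond=90.1567
(1,0): Delta=-1.0000 Bond=103.0213
(1,1): Delta=-0.6566 Bond=88.1108
(2,0): Delta=-1.0000 Bond=109.2026
(2,1): Delta=-1.0000 Bond=109.2026
(2,2): Delta=-0.4944 Bond=77.5924
(3,0): Delta=-1.0000 Bond=115.7547
(3,1): Delta=-1.0000 Bond=115.7547
(3,2): Delta=-1.0000 Bond=115.7547
(3,3): Delta=-0.2557 Bond=48.7411
V0=54.1202

The replicating-portfolio and risk-neutral prices coincide; use p* = (1.06−0.68)/(1.44−0.68) = 0.5000 for the latter.
Terminal values V(4,·): V(4,0)=112.6508, V(4,1)=101.4192, V(4,2)=77.6349, V(4,3)=27.2680, V(4,4)=0.0000
(3,0): S=14.7783. Δ = (V_up−V_dn)/(S_up−S_dn) = (101.4192−112.6508)/(21.2808−10.0492) = -1.0000. V = [p*·101.4192 + (1−p*)·112.6508]/1.06 = 100.9764. B = V − Δ·S = 115.7547.
(3,1): S=31.2952. Δ = (V_up−V_dn)/(S_up−S_dn) = (77.6349−101.4192)/(45.0651−21.2808) = -1.0000. V = [p*·77.6349 + (1−p*)·101.4192]/1.06 = 84.4595. B = V − Δ·S = 115.7547.
(3,2): S=66.2723. Δ = (V_up−V_dn)/(S_up−S_dn) = (27.2680−77.6349)/(95.4320−45.0651) = -1.0000. V = [p*·27.2680 + (1−p*)·77.6349]/1.06 = 49.4825. B = V − Δ·S = 115.7547.
(3,3): S=140.3412. Δ = (V_up−V_dn)/(S_up−S_dn) = (0.0000−27.2680)/(202.0914−95.4320) = -0.2557. V = [p*·0.0000 + (1−p*)·27.2680]/1.06 = 12.8622. B = V − Δ·S = 48.7411.
(2,0): S=21.7328. Δ = (V_up−V_dn)/(S_up−S_dn) = (84.4595−100.9764)/(31.2952−14.7783) = -1.0000. V = [p*·84.4595 + (1−p*)·100.9764]/1.06 = 87.4698. B = V − Δ·S = 109.2026.
(2,1): S=46.0224. Δ = (V_up−V_dn)/(S_up−S_dn) = (49.4825−84.4595)/(66.2723−31.2952) = -1.0000. V = [p*·49.4825 + (1−p*)·84.4595]/1.06 = 63.1802. B = V − Δ·S = 109.2026.
(2,2): S=97.4592. Δ = (V_up−V_dn)/(S_up−S_dn) = (12.8622−49.4825)/(140.3412−66.2723) = -0.4944. V = [p*·12.8622 + (1−p*)·49.4825]/1.06 = 29.4079. B = V − Δ·S = 77.5924.
(1,0): S=31.9600. Δ = (V_up−V_dn)/(S_up−S_dn) = (63.1802−87.4698)/(46.0224−21.7328) = -1.0000. V = [p*·63.1802 + (1−p*)·87.4698]/1.06 = 71.0613. B = V − Δ·S = 103.0213.
(1,1): S=67.6800. Δ = (V_up−V_dn)/(S_up−S_dn) = (29.4079−63.1802)/(97.4592−46.0224) = -0.6566. V = [p*·29.4079 + (1−p*)·63.1802]/1.06 = 43.6736. B = V − Δ·S = 88.1108.
(0,0): S=47.0000. Δ = (V_up−V_dn)/(S_up−S_dn) = (43.6736−71.0613)/(67.6800−31.9600) = -0.7667. V = [p*·43.6736 + (1−p*)·71.0613]/1.06 = 54.1202. B = V − Δ·S = 90.1567.
Root portfolio cost Δ·47+B reproduces V0=54.1202.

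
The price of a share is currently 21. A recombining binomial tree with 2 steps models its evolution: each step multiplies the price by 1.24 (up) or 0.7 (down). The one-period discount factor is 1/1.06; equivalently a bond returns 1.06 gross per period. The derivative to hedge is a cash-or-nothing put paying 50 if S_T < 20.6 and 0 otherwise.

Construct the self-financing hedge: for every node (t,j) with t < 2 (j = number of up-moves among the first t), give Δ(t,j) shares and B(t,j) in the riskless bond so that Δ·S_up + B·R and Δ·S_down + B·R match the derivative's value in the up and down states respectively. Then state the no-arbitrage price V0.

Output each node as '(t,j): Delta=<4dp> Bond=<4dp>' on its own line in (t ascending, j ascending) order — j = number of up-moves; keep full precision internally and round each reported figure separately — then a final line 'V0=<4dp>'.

(0,0): Delta=-2.7731 Bond=82.9565
(1,0): Delta=0.0000 Bond=47.1698
(1,1): Delta=-3.5558 Bond=108.3159
V0=24.7221

The replicating-portfolio and risk-neutral prices coincide; use p* = (1.06−0.7)/(1.24−0.7) = 0.6667 for the latter.
At expiry t=2: V(2,0)=50.0000, V(2,1)=50.0000, V(2,2)=0.0000
(1,0): S=14.7000. Δ = (V_up−V_dn)/(S_up−S_dn) = (50.0000−50.0000)/(18.2280−10.2900) = 0.0000. V = [p*·50.0000 + (1−p*)·50.0000]/1.06 = 47.1698. B = V − Δ·S = 47.1698.
(1,1): S=26.0400. Δ = (V_up−V_dn)/(S_up−S_dn) = (0.0000−50.0000)/(32.2896−18.2280) = -3.5558. V = [p*·0.0000 + (1−p*)·50.0000]/1.06 = 15.7233. B = V − Δ·S = 108.3159.
(0,0): S=21.0000. Δ = (V_up−V_dn)/(S_up−S_dn) = (15.7233−47.1698)/(26.0400−14.7000) = -2.7731. V = [p*·15.7233 + (1−p*)·47.1698]/1.06 = 24.7221. B = V − Δ·S = 82.9565.
Each (Δ,B) replicates both successor values, so the strategy is self-financing and V0 is arbitrage-free.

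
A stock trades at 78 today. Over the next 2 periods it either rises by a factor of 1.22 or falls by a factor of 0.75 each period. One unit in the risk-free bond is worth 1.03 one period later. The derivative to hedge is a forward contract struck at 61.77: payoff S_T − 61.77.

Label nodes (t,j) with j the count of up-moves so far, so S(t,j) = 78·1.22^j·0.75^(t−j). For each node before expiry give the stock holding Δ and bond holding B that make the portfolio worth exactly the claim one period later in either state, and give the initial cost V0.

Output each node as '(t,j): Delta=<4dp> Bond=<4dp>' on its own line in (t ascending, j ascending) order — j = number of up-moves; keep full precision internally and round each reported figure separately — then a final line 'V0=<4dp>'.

Under the risk-neutral measure, an up-move has probability p* = (R−d)/(u−d) = 0.5957 and values discount at R = 1.03.
Terminal values V(2,·): V(2,0)=-17.8950, V(2,1)=9.6000, V(2,2)=54.3252
  t=1,j=0: stock 58.5000 → up 71.3700 (V=9.6000), down 43.8750 (V=-17.8950). Price -1.4709; hedge Δ=1.0000, bond B=-59.9709.
  t=1,j=1: stock 95.1600 → up 116.0952 (V=54.3252), down 71.3700 (V=9.6000). Price 35.1891; hedge Δ=1.0000, bond B=-59.9709.
  t=0,j=0: stock 78.0000 → up 95.1600 (V=35.1891), down 58.5000 (V=-1.4709). Price 19.7759; hedge Δ=1.0000, bond B=-58.2241.
Each (Δ,B) replicates both successor values, so the strategy is self-financing and V0 is arbitrage-free.

(0,0): Delta=1.0000 Bond=-58.2241
(1,0): Delta=1.0000 Bond=-59.9709
(1,1): Delta=1.0000 Bond=-59.9709
V0=19.7759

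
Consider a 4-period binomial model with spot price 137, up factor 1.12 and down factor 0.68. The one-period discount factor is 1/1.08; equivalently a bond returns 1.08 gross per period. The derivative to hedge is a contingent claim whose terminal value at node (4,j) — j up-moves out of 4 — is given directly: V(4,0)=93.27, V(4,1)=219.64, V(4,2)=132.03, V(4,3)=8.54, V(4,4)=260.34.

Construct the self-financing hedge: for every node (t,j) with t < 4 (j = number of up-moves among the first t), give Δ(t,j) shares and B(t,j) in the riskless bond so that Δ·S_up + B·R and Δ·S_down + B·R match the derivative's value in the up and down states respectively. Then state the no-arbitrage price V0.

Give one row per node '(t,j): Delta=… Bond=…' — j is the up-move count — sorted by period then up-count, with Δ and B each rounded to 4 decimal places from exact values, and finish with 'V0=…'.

No-arbitrage ⇒ martingale measure with p* = (R−d)/(u−d) = 0.9091.
Payoff layer (t=4): V(4,0)=93.2700, V(4,1)=219.6400, V(4,2)=132.0300, V(4,3)=8.5400, V(4,4)=260.3400
Node (3,0) S=43.0772: V=(p*·219.6400+(1−p*)·93.2700)/1.08=192.7332; Δ=(219.6400−93.2700)/(48.2464−29.2925)=6.6672; B=V−Δ·S=-94.4714
Node (3,1) S=70.9507: V=(p*·132.0300+(1−p*)·219.6400)/1.08=129.6246; Δ=(132.0300−219.6400)/(79.4647−48.2464)=-2.8064; B=V−Δ·S=328.7382
Node (3,2) S=116.8599: V=(p*·8.5400+(1−p*)·132.0300)/1.08=18.3022; Δ=(8.5400−132.0300)/(130.8831−79.4647)=-2.4017; B=V−Δ·S=298.9613
Node (3,3) S=192.4751: V=(p*·260.3400+(1−p*)·8.5400)/1.08=219.8603; Δ=(260.3400−8.5400)/(215.5722−130.8831)=2.9732; B=V−Δ·S=-352.4125
Node (2,0) S=63.3488: V=(p*·129.6246+(1−p*)·192.7332)/1.08=125.3349; Δ=(129.6246−192.7332)/(70.9507−43.0772)=-2.2641; B=V−Δ·S=268.7635
Node (2,1) S=104.3392: V=(p*·18.3022+(1−p*)·129.6246)/1.08=26.3170; Δ=(18.3022−129.6246)/(116.8599−70.9507)=-2.4248; B=V−Δ·S=279.3225
Node (2,2) S=171.8528: V=(p*·219.8603+(1−p*)·18.3022)/1.08=186.6082; Δ=(219.8603−18.3022)/(192.4751−116.8599)=2.6656; B=V−Δ·S=-271.4784
Node (1,0) S=93.1600: V=(p*·26.3170+(1−p*)·125.3349)/1.08=32.7025; Δ=(26.3170−125.3349)/(104.3392−63.3488)=-2.4156; B=V−Δ·S=257.7431
Node (1,1) S=153.4400: V=(p*·186.6082+(1−p*)·26.3170)/1.08=159.2928; Δ=(186.6082−26.3170)/(171.8528−104.3392)=2.3742; B=V−Δ·S=-205.0052
Node (0,0) S=137.0000: V=(p*·159.2928+(1−p*)·32.7025)/1.08=136.8376; Δ=(159.2928−32.7025)/(153.4400−93.1600)=2.1000; B=V−Δ·S=-150.8677
Check: Δ(0,0)·S0 + B(0,0) = 136.8376 = V0.

(0,0): Delta=2.1000 Bond=-150.8677
(1,0): Delta=-2.4156 Bond=257.7431
(1,1): Delta=2.3742 Bond=-205.0052
(2,0): Delta=-2.2641 Bond=268.7635
(2,1): Delta=-2.4248 Bond=279.3225
(2,2): Delta=2.6656 Bond=-271.4784
(3,0): Delta=6.6672 Bond=-94.4714
(3,1): Delta=-2.8064 Bond=328.7382
(3,2): Delta=-2.4017 Bond=298.9613
(3,3): Delta=2.9732 Bond=-352.4125
V0=136.8376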